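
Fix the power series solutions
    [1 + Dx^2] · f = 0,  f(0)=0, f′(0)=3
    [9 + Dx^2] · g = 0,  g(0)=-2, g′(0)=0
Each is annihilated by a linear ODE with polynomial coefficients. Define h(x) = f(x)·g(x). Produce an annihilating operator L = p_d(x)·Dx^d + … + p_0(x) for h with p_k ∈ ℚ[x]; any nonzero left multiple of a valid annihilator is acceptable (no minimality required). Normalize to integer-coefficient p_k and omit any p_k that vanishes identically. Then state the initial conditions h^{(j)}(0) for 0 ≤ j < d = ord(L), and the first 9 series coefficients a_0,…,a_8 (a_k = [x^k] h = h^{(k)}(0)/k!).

L = 64 + 20·Dx^2 + Dx^4  (order 4).
h: a_k = 0, -6, 0, 28, 0, -124/5, 0, 1016/105, 0, …
ICs: h(0) = 0, h′(0) = -6, h′′(0) = 0, h′′′(0) = 168.

f: a_k = 0, 3, 0, -1/2, 0, 1/40, 0, -1/1680, 0, …
g: a_k = -2, 0, 9, 0, -27/4, 0, 81/40, 0, -729/2240, …
Product ⇒ symmetric product L₀, ord ≤ 4.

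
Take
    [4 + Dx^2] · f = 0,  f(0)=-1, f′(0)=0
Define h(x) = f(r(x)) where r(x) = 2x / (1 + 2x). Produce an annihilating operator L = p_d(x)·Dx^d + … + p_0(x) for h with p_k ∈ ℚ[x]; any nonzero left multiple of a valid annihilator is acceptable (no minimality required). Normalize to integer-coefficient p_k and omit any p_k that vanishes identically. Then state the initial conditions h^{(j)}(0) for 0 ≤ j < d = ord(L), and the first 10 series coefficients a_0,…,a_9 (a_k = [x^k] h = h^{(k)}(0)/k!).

f: a_k = -1, 0, 2, 0, -2/3, 0, 4/45, 0, -2/315, 0, …
h₀=f(r): pull back L_f along r ⇒ L₀.
L = 16 + (4 + 24·x + 48·x^2 + 32·x^3)·Dx + (1 + 8·x + 24·x^2 + 32·x^3 + 16·x^4)·Dx^2  (order 2).
h: a_k = -1, 0, 8, -32, 256/3, -512/3, 9856/45, 512/5, -602624/315, 2646016/315, …
ICs: h(0) = -1, h′(0) = 0.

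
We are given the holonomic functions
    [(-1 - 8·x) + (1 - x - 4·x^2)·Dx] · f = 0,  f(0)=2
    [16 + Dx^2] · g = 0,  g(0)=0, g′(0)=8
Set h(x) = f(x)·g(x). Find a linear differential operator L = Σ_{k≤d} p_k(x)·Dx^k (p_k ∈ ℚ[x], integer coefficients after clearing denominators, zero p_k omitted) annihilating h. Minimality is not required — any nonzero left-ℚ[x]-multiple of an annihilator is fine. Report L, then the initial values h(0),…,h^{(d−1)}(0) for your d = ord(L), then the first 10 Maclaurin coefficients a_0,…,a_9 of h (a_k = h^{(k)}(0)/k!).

L = (-8 + 16·x + 64·x^2) + (2 + 16·x)·Dx + (-1 + x + 4·x^2)·Dx^2  (order 2).
h: a_k = 0, 16, 16, 112/3, 304/3, 1424/5, 10352/15, 572144/315, 1441712/315, 33580784/2835, …
ICs: h(0) = 0, h′(0) = 16.

f: a_k = 2, 2, 10, 18, 58, 130, 362, 882, 2330, 5858, …
g: a_k = 0, 8, 0, -64/3, 0, 256/15, 0, -2048/315, 0, 4096/2835, …
Product ⇒ symmetric product L₀, ord ≤ 2.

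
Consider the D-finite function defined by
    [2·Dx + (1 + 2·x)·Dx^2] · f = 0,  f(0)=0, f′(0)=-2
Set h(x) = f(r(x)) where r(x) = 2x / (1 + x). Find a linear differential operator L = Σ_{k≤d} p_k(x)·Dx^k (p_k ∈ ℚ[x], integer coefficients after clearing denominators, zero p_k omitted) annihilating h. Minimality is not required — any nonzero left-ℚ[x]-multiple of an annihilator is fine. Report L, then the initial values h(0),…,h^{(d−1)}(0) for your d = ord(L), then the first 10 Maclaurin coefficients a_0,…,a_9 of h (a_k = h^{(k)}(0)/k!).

L = (6 + 10·x)·Dx + (1 + 6·x + 5·x^2)·Dx^2  (order 2).
h: a_k = 0, -4, 12, -124/3, 156, -3124/5, 2604, -78124/7, 48828, -1953124/9, …
ICs: h(0) = 0, h′(0) = -4.

f: a_k = 0, -2, 2, -8/3, 4, -32/5, 32/3, -128/7, 32, -512/9, …
f∘r: x↦r, Dx↦Dx/r' in L_f ⇒ L₀.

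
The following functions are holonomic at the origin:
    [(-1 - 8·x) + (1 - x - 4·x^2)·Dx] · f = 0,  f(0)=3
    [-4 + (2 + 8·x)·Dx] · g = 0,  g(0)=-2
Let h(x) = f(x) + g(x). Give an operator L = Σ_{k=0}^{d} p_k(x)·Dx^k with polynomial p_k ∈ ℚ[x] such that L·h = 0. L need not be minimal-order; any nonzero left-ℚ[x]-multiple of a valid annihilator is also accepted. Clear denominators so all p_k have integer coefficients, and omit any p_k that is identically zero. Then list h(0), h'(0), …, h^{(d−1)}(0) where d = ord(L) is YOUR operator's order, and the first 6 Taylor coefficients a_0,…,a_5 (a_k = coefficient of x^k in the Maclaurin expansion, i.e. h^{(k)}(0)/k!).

f: a_k = 3, 3, 15, 27, 87, 195, …
g: a_k = -2, -4, 4, -8, 20, -56, …
h₀=f+g: left-lcm gives L₀, ord ≤ 2.
L = (-24 - 156·x - 336·x^2 - 640·x^3) + (14 + 96·x + 420·x^2 + 1184·x^3 + 1600·x^4)·Dx + (1 - 11·x - 90·x^2 - 24·x^3 + 544·x^4 + 640·x^5)·Dx^2  (order 2).
h: a_k = 1, -1, 19, 19, 107, 139, …
ICs: h(0) = 1, h′(0) = -1.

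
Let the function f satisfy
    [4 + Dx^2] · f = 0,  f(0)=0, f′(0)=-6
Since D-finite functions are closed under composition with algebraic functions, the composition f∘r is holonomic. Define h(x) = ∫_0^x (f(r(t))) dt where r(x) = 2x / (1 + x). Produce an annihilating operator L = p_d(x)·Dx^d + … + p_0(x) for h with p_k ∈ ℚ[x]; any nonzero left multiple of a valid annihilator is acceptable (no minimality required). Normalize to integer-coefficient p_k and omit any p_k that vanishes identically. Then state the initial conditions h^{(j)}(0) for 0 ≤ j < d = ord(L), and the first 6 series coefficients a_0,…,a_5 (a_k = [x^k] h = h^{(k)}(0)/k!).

L = 16·Dx + (2 + 6·x + 6·x^2 + 2·x^3)·Dx^2 + (1 + 4·x + 6·x^2 + 4·x^3 + x^4)·Dx^3  (order 3).
h: a_k = 0, 0, -6, 4, 5, -84/5, …
ICs: h(0) = 0, h′(0) = 0, h′′(0) = -12.

f: a_k = 0, -6, 0, 4, 0, -4/5, …
h₀=f(r): pull back L_f along r ⇒ L₀.
Integrate: L := L₀·Dx.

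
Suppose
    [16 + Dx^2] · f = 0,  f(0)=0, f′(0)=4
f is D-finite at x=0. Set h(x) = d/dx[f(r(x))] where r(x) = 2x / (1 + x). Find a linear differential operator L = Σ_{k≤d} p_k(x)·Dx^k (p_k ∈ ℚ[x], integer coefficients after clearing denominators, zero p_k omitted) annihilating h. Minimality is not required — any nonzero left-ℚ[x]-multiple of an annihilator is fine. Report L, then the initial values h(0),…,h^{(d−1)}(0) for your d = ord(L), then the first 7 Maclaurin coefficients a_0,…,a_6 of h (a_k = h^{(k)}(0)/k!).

f: a_k = 0, 4, 0, -32/3, 0, 128/15, 0, …
h₀=f(r): pull back L_f along r ⇒ L₀.
Differentiate: ansatz ord ≤ ord L₀ ⇒ L.
L = (70 + 12·x + 6·x^2) + (6 + 18·x + 18·x^2 + 6·x^3)·Dx + (1 + 4·x + 6·x^2 + 4·x^3 + x^4)·Dx^2  (order 2).
h: a_k = 8, -16, -232, 992, -3464/3, -3120, 758488/45, …
ICs: h(0) = 8, h′(0) = -16.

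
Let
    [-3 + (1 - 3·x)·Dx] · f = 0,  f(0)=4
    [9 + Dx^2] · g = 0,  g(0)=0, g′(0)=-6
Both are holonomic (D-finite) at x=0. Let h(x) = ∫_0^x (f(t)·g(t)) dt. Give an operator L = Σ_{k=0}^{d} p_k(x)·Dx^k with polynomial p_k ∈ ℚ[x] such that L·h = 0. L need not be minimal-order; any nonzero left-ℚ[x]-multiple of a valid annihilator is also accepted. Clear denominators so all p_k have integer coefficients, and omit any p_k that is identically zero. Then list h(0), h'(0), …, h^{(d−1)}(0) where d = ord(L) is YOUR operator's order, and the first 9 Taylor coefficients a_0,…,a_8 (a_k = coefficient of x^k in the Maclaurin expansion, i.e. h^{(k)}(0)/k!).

L = (-9 + 27·x)·Dx + 6·Dx^2 + (-1 + 3·x)·Dx^3  (order 3).
h: a_k = 0, 0, -12, -24, -45, -108, -2727/10, -24543/35, -1030563/560, …
ICs: h(0) = 0, h′(0) = 0, h′′(0) = -24.

f: a_k = 4, 12, 36, 108, 324, 972, 2916, 8748, 26244, …
g: a_k = 0, -6, 0, 9, 0, -81/20, 0, 243/280, 0, …
f·g: L₀ = L_f ⊗_s L_g, ord ≤ 1·2.
Integrate: L := L₀·Dx.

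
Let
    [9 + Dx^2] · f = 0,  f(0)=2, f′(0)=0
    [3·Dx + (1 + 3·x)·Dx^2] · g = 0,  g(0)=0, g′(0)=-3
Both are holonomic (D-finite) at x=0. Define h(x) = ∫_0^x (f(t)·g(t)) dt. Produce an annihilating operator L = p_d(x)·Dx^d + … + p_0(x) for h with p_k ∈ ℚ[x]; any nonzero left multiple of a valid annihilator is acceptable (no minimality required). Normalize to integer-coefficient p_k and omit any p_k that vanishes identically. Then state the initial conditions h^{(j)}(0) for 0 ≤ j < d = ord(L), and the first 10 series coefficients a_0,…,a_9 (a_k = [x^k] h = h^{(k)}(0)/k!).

L = (-81 + 486·x + 4617·x^2 + 11664·x^3 + 8748·x^4)·Dx + (36 + 540·x + 1944·x^2 + 1944·x^3)·Dx^2 + (180·x + 1134·x^2 + 2592·x^3 + 1944·x^4)·Dx^3 + (4 + 60·x + 216·x^2 + 216·x^3)·Dx^4 + (1 + 14·x + 69·x^2 + 144·x^3 + 108·x^4)·Dx^5  (order 5).
h: a_k = 0, 0, -3, 3, 9/4, 0, -243/40, 729/56, -67797/2240, 2997/40, …
ICs: h(0) = 0, h′(0) = 0, h′′(0) = -6, h′′′(0) = 18, h′′′′(0) = 54.

f: a_k = 2, 0, -9, 0, 27/4, 0, -81/40, 0, 729/2240, 0, …
g: a_k = 0, -3, 9/2, -9, 81/4, -243/5, 243/2, -2187/7, 6561/8, -2187, …
Product ⇒ symmetric product L₀, ord ≤ 4.
Integrate: L := L₀·Dx.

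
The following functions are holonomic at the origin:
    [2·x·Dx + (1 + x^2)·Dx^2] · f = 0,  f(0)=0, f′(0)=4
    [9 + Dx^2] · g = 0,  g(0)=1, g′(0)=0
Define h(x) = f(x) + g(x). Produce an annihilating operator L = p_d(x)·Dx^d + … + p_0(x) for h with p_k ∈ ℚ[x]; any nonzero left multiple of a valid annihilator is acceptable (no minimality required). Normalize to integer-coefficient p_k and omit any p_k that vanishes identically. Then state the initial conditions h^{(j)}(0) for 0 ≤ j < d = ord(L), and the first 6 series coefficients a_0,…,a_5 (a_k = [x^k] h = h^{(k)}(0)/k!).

L = (-54·x + 540·x^3 + 162·x^5)·Dx + (63 + 279·x^2 + 297·x^4 + 81·x^6)·Dx^2 + (-6·x + 60·x^3 + 18·x^5)·Dx^3 + (7 + 31·x^2 + 33·x^4 + 9·x^6)·Dx^4  (order 4).
h: a_k = 1, 4, -9/2, -4/3, 27/8, 4/5, …
ICs: h(0) = 1, h′(0) = 4, h′′(0) = -9, h′′′(0) = -8.

f: a_k = 0, 4, 0, -4/3, 0, 4/5, …
g: a_k = 1, 0, -9/2, 0, 27/8, 0, …
Weyl lclm of L_f,L_g ⇒ L₀ (ord ≤ 4).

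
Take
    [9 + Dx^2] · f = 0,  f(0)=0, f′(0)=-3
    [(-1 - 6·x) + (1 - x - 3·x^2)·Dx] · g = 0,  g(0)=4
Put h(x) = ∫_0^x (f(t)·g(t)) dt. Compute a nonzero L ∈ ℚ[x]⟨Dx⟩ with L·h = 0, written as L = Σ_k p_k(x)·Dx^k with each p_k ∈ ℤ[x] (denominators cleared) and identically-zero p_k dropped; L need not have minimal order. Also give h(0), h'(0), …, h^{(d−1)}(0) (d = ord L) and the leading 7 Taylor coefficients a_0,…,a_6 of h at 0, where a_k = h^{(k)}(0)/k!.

f: a_k = 0, -3, 0, 9/2, 0, -81/40, 0, …
g: a_k = 4, 4, 16, 28, 76, 160, 388, …
f·g: L₀ = L_f ⊗_s L_g, ord ≤ 2·1.
h=∫₀ˣh₀: take L = L₀·Dx.
L = (-3 + 9·x + 27·x^2)·Dx + (2 + 12·x)·Dx^2 + (-1 + x + 3·x^2)·Dx^3  (order 3).
h: a_k = 0, 0, -6, -4, -15/2, -66/5, -547/20, …
ICs: h(0) = 0, h′(0) = 0, h′′(0) = -12.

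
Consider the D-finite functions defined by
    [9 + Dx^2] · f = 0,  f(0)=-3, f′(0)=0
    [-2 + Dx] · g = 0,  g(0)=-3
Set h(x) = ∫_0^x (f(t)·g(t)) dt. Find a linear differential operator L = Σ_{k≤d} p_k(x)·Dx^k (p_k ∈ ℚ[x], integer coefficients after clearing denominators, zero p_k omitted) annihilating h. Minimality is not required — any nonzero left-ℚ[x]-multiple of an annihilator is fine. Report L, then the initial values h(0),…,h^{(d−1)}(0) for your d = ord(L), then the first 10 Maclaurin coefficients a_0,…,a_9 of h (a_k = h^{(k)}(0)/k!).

f: a_k = -3, 0, 27/2, 0, -81/8, 0, 243/80, 0, -2187/4480, 0, …
g: a_k = -3, -6, -6, -4, -2, -4/5, -4/15, -8/105, -2/105, -4/945, …
L₀ := L_f ⊗_s L_g (sym. prod.), ord ≤ 2.
∫: right-multiply L₀ by Dx.
L = 13·Dx - 4·Dx^2 + Dx^3  (order 3).
h: a_k = 0, 9, 9, -15/2, -69/4, -357/40, 61/40, 407/112, 3277/2240, -239/40320, …
ICs: h(0) = 0, h′(0) = 9, h′′(0) = 18.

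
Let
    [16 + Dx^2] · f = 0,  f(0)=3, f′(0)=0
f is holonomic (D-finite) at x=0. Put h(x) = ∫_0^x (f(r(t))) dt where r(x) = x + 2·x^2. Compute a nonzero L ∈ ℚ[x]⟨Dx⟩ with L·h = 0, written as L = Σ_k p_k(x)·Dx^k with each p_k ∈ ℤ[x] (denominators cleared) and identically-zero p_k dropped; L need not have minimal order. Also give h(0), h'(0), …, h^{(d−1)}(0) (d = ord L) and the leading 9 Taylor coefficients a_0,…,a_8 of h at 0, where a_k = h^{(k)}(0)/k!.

f: a_k = 3, 0, -24, 0, 32, 0, -256/15, 0, 512/105, …
L₀ from L_f via x↦r, Dx↦r'^{-1}Dx.
h=∫₀ˣh₀: take L = L₀·Dx.
L = (16 + 192·x + 768·x^2 + 1024·x^3)·Dx - 4·Dx^2 + (1 + 4·x)·Dx^3  (order 3).
h: a_k = 0, 3, 0, -8, -24, -64/5, 128/3, 11264/105, 512/5, …
ICs: h(0) = 0, h′(0) = 3, h′′(0) = 0.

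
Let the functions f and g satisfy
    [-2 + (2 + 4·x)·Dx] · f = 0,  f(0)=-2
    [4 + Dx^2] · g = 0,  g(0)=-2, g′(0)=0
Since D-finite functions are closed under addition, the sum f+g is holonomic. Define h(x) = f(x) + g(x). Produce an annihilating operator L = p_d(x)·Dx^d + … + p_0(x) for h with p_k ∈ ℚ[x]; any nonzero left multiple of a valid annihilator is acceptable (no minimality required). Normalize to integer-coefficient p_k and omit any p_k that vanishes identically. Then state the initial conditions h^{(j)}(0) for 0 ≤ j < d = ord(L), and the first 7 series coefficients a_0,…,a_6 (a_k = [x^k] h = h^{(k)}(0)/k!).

f: a_k = -2, -2, 1, -1, 5/4, -7/4, 21/8, …
g: a_k = -2, 0, 4, 0, -4/3, 0, 8/45, …
f+g: L₀ = lclm(L_f,L_g), ord ≤ 1+2.
L = (-28 - 64·x - 64·x^2) + (12 + 88·x + 192·x^2 + 128·x^3)·Dx + (-7 - 16·x - 16·x^2)·Dx^2 + (3 + 22·x + 48·x^2 + 32·x^3)·Dx^3  (order 3).
h: a_k = -4, -2, 5, -1, -1/12, -7/4, 1009/360, …
ICs: h(0) = -4, h′(0) = -2, h′′(0) = 10.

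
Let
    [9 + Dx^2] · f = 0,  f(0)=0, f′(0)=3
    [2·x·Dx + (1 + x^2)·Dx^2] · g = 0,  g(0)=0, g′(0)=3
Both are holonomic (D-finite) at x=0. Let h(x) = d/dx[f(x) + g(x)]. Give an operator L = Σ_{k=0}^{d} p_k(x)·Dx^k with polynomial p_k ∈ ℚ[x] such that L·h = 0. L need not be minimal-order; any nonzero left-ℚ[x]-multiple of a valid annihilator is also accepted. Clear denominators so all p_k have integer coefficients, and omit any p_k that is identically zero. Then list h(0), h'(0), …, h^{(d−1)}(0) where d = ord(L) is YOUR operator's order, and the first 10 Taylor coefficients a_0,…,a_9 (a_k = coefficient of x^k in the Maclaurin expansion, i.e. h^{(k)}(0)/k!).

L = (-54·x + 540·x^3 + 162·x^5) + (63 + 279·x^2 + 297·x^4 + 81·x^6)·Dx + (-6·x + 60·x^3 + 18·x^5)·Dx^2 + (7 + 31·x^2 + 33·x^4 + 9·x^6)·Dx^3  (order 3).
h: a_k = 6, 0, -33/2, 0, 105/8, 0, -483/80, 0, 15627/4480, 0, …
ICs: h(0) = 6, h′(0) = 0, h′′(0) = -33.

f: a_k = 0, 3, 0, -9/2, 0, 81/40, 0, -243/560, 0, 243/4480, …
g: a_k = 0, 3, 0, -1, 0, 3/5, 0, -3/7, 0, 1/3, …
f+g: L₀ = lclm(L_f,L_g), ord ≤ 2+2.
Differentiate: ansatz ord ≤ ord L₀ ⇒ L.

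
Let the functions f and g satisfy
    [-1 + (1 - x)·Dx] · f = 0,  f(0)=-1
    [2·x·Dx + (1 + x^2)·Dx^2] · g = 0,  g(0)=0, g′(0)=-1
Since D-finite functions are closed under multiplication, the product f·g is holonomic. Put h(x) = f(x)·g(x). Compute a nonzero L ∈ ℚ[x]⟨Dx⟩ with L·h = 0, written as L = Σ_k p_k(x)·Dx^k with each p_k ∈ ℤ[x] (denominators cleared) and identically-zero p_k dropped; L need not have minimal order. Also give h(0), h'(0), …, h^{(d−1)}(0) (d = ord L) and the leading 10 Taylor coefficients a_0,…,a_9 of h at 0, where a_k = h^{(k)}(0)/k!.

L = 2·x + (2 - 2·x + 4·x^2)·Dx + (-1 + x - x^2 + x^3)·Dx^2  (order 2).
h: a_k = 0, 1, 1, 2/3, 2/3, 13/15, 13/15, 76/105, 76/105, 263/315, …
ICs: h(0) = 0, h′(0) = 1.

f: a_k = -1, -1, -1, -1, -1, -1, -1, -1, -1, -1, …
g: a_k = 0, -1, 0, 1/3, 0, -1/5, 0, 1/7, 0, -1/9, …
h₀=f·g: eliminate ⇒ L₀, order ≤ 1·2.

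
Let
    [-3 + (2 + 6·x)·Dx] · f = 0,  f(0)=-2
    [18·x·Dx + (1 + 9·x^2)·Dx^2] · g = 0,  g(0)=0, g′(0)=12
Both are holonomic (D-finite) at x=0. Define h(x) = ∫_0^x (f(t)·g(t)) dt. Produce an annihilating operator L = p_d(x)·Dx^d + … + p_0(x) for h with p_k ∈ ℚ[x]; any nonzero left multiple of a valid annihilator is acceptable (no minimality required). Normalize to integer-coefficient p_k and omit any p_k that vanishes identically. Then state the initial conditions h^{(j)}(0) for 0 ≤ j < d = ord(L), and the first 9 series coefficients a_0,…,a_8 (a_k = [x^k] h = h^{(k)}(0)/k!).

L = (27 - 108·x - 81·x^2)·Dx + (-12 + 36·x + 324·x^2 + 324·x^3)·Dx^2 + (4 + 24·x + 72·x^2 + 216·x^3 + 324·x^4)·Dx^3  (order 3).
h: a_k = 0, 0, -12, -12, 99/4, 27/2, -10503/160, -99387/1120, 13743837/35840, …
ICs: h(0) = 0, h′(0) = 0, h′′(0) = -24.

f: a_k = -2, -3, 9/4, -27/8, 405/64, -1701/128, 15309/512, -72171/1024, 2814669/16384, …
g: a_k = 0, 12, 0, -36, 0, 972/5, 0, -8748/7, 0, …
h₀=f·g: eliminate ⇒ L₀, order ≤ 1·2.
h=∫₀ˣh₀: take L = L₀·Dx.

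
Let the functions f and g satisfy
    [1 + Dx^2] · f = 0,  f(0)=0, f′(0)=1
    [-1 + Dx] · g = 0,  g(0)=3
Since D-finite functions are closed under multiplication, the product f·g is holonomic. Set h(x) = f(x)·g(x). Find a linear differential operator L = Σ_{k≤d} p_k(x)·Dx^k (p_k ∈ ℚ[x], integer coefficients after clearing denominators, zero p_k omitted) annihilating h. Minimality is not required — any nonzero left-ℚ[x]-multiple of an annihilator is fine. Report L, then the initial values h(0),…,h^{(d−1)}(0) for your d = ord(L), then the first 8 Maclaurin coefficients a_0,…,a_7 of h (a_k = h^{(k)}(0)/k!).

f: a_k = 0, 1, 0, -1/6, 0, 1/120, 0, -1/5040, …
g: a_k = 3, 3, 3/2, 1/2, 1/8, 1/40, 1/240, 1/1680, …
Sym-product of L_f,L_g gives L₀ (≤ ord 2).
L = 2 - 2·Dx + Dx^2  (order 2).
h: a_k = 0, 3, 3, 1, 0, -1/10, -1/30, -1/210, …
ICs: h(0) = 0, h′(0) = 3.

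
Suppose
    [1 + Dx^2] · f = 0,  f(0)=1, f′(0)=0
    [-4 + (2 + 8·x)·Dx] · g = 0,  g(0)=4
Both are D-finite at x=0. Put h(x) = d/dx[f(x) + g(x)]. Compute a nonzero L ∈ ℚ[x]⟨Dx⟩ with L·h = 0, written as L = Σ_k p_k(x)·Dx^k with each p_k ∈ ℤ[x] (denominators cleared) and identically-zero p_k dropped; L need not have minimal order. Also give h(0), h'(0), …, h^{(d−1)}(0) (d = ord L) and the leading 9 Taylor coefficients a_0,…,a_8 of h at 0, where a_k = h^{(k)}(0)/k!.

f: a_k = 1, 0, -1/2, 0, 1/24, 0, -1/720, 0, 1/40320, …
g: a_k = 4, 8, -8, 16, -40, 112, -336, 1056, -3432, …
h₀=f+g: left-lcm gives L₀, ord ≤ 3.
Derive L from L₀ (diff closure).
L = (-122 - 16·x - 32·x^2) + (-13 - 60·x - 48·x^2 - 64·x^3)·Dx + (-122 - 16·x - 32·x^2)·Dx^2 + (-13 - 60·x - 48·x^2 - 64·x^3)·Dx^3  (order 3).
h: a_k = 8, -17, 48, -959/6, 560, -241921/120, 7392, -138378239/5040, 102960, …
ICs: h(0) = 8, h′(0) = -17, h′′(0) = 96.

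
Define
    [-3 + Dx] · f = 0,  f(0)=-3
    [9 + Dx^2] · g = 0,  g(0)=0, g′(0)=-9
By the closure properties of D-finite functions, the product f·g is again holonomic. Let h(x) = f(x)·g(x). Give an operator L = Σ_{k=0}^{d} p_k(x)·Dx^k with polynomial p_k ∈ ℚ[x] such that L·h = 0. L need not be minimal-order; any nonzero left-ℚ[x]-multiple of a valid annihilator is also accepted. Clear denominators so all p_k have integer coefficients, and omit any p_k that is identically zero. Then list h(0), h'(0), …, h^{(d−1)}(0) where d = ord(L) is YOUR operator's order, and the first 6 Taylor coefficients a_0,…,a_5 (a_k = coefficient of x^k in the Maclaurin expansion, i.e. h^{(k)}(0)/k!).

f: a_k = -3, -9, -27/2, -27/2, -81/8, -243/40, …
g: a_k = 0, -9, 0, 27/2, 0, -243/40, …
Sym-product of L_f,L_g gives L₀ (≤ ord 2).
L = 18 - 6·Dx + Dx^2  (order 2).
h: a_k = 0, 27, 81, 81, 0, -729/10, …
ICs: h(0) = 0, h′(0) = 27.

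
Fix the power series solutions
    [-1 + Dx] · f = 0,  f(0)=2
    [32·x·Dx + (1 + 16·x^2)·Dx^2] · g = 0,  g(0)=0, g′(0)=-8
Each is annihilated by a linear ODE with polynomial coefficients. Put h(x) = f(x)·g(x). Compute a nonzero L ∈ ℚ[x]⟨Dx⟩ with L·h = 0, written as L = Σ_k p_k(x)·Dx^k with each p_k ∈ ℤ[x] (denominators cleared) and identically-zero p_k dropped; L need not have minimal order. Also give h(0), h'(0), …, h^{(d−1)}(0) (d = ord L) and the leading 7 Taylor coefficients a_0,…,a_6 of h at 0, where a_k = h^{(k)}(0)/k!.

L = (1 - 32·x + 16·x^2) + (-2 + 32·x - 32·x^2)·Dx + (1 + 16·x^2)·Dx^2  (order 2).
h: a_k = 0, -16, -16, 232/3, 248/3, -3886/5, -7246/9, …
ICs: h(0) = 0, h′(0) = -16.

f: a_k = 2, 2, 1, 1/3, 1/12, 1/60, 1/360, …
g: a_k = 0, -8, 0, 128/3, 0, -2048/5, 0, …
f·g: L₀ = L_f ⊗_s L_g, ord ≤ 1·2.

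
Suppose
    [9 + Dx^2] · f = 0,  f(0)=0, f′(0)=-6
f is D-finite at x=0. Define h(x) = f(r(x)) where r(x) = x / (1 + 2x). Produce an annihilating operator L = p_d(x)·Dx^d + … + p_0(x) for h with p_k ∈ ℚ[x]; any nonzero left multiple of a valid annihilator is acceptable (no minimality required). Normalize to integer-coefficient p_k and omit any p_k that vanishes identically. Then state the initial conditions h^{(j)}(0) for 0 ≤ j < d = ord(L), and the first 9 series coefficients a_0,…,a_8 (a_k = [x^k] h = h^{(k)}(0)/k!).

f: a_k = 0, -6, 0, 9, 0, -81/20, 0, 243/280, 0, …
L₀ from L_f via x↦r, Dx↦r'^{-1}Dx.
L = 9 + (4 + 24·x + 48·x^2 + 32·x^3)·Dx + (1 + 8·x + 24·x^2 + 32·x^3 + 16·x^4)·Dx^2  (order 2).
h: a_k = 0, -6, 12, -15, -6, 2319/20, -975/2, 429483/280, -83163/20, …
ICs: h(0) = 0, h′(0) = -6.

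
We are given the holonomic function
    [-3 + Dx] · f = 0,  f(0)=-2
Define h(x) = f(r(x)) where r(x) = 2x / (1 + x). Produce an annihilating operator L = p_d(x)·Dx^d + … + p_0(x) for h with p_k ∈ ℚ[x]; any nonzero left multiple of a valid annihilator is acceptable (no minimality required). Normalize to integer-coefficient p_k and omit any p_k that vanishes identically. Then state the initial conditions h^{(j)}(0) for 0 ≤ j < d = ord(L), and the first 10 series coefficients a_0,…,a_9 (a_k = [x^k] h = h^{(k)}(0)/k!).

L = -6 + (1 + 2·x + x^2)·Dx  (order 1).
h: a_k = -2, -12, -24, -12, 12, 12/5, -48/5, 228/35, 24/35, -204/35, …
ICs: h(0) = -2.

f: a_k = -2, -6, -9, -9, -27/4, -81/20, -81/40, -243/280, -729/2240, -243/2240, …
h₀=f(r): pull back L_f along r ⇒ L₀.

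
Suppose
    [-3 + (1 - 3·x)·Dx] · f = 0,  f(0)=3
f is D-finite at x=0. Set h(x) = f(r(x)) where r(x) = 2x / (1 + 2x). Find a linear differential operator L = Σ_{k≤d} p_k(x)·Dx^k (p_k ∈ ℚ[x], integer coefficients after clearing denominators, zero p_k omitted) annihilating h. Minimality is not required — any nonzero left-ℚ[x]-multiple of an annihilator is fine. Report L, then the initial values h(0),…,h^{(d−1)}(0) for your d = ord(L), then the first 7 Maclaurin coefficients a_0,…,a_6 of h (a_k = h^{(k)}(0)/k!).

L = 6 + (-1 + 2·x + 8·x^2)·Dx  (order 1).
h: a_k = 3, 18, 72, 288, 1152, 4608, 18432, …
ICs: h(0) = 3.

f: a_k = 3, 9, 27, 81, 243, 729, 2187, …
f∘r: x↦r, Dx↦Dx/r' in L_f ⇒ L₀.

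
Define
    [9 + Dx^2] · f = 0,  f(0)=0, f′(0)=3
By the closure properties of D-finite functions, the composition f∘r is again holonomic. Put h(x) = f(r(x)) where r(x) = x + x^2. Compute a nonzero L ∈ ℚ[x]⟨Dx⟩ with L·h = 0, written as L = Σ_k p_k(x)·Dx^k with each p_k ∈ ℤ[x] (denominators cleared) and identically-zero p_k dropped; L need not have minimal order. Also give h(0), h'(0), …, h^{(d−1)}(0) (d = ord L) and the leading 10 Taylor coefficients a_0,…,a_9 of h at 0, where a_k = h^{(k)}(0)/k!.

L = (9 + 54·x + 108·x^2 + 72·x^3) - 2·Dx + (1 + 2·x)·Dx^2  (order 2).
h: a_k = 0, 3, 3, -9/2, -27/2, -459/40, 45/8, 11097/560, 1377/80, 4779/4480, …
ICs: h(0) = 0, h′(0) = 3.

f: a_k = 0, 3, 0, -9/2, 0, 81/40, 0, -243/560, 0, 243/4480, …
Substitute x→r, Dx→(1/r')Dx; clear ⇒ L₀.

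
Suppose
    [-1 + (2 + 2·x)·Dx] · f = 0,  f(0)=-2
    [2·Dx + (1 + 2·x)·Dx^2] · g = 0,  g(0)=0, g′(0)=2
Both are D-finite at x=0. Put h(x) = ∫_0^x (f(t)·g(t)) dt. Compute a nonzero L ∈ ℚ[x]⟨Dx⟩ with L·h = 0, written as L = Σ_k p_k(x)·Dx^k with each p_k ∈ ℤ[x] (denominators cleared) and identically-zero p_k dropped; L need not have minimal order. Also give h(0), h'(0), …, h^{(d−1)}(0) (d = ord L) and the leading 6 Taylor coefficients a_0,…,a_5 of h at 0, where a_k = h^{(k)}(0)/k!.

L = (-1 + 2·x)·Dx + (4 + 4·x)·Dx^2 + (4 + 16·x + 20·x^2 + 8·x^3)·Dx^3  (order 3).
h: a_k = 0, 0, -2, 2/3, -17/24, 11/12, …
ICs: h(0) = 0, h′(0) = 0, h′′(0) = -4.

f: a_k = -2, -1, 1/4, -1/8, 5/64, -7/128, …
g: a_k = 0, 2, -2, 8/3, -4, 32/5, …
h₀=f·g: eliminate ⇒ L₀, order ≤ 1·2.
h=∫₀ˣh₀: take L = L₀·Dx.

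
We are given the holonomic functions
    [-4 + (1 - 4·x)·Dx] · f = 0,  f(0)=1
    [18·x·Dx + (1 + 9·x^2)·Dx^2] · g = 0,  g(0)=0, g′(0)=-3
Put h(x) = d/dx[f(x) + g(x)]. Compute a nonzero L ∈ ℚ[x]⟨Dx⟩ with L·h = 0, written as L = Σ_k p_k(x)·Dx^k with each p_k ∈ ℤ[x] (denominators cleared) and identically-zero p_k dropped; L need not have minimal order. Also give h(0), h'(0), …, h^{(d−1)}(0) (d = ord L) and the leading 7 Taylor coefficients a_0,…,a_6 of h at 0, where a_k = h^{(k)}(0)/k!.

f: a_k = 1, 4, 16, 64, 256, 1024, 4096, …
g: a_k = 0, -3, 0, 9, 0, -243/5, 0, …
Weyl lclm of L_f,L_g ⇒ L₀ (ord ≤ 3).
h=h₀': d/dx-closure on L₀ ⇒ L.
L = (-72 + 1152·x + 1944·x^2) + (57 - 72·x + 765·x^2 + 1944·x^3)·Dx + (-4 + 7·x + 63·x^3 + 324·x^4)·Dx^2  (order 2).
h: a_k = 1, 32, 219, 1024, 4877, 24576, 116875, …
ICs: h(0) = 1, h′(0) = 32.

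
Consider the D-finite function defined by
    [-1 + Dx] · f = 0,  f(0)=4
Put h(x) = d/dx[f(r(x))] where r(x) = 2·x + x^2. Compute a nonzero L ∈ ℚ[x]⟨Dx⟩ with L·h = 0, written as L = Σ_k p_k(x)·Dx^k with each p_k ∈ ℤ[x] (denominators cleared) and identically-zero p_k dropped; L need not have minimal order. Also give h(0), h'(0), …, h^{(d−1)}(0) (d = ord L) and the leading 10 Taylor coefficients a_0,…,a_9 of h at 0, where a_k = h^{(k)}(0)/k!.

f: a_k = 4, 4, 2, 2/3, 1/6, 1/30, 1/180, 1/1260, 1/10080, 1/90720, …
f∘r: x↦r, Dx↦Dx/r' in L_f ⇒ L₀.
Derive L from L₀ (diff closure).
L = (3 + 4·x + 2·x^2) + (-1 - x)·Dx  (order 1).
h: a_k = 8, 24, 40, 152/3, 52, 692/15, 1628/45, 180/7, 5281/315, 28787/2835, …
ICs: h(0) = 8.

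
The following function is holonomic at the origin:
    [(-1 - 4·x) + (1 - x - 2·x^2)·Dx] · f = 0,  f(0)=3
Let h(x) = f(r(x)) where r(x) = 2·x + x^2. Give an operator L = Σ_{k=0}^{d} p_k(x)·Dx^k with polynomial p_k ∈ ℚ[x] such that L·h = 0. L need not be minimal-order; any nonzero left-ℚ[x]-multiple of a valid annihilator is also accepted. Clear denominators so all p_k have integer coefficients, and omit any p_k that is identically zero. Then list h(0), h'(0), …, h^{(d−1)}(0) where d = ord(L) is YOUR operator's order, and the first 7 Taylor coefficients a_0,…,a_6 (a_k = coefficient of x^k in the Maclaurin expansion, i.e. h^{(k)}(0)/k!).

f: a_k = 3, 3, 9, 15, 33, 63, 129, …
h₀=f(r): pull back L_f along r ⇒ L₀.
L = (2 + 16·x + 8·x^2) + (-1 + 3·x + 6·x^2 + 2·x^3)·Dx  (order 1).
h: a_k = 3, 6, 39, 156, 717, 3162, 14103, …
ICs: h(0) = 3.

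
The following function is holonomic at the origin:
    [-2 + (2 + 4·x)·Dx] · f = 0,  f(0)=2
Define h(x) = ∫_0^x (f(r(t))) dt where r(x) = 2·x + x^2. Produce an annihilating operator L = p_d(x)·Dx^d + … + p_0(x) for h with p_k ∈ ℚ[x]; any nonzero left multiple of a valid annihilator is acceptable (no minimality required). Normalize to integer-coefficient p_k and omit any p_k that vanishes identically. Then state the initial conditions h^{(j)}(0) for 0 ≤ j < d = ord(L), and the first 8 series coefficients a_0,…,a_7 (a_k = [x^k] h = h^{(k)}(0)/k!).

f: a_k = 2, 2, -1, 1, -5/4, 7/4, -21/8, 33/8, …
L₀ from L_f via x↦r, Dx↦r'^{-1}Dx.
h=∫₀ˣh₀: take L = L₀·Dx.
L = (-2 - 2·x)·Dx + (1 + 4·x + 2·x^2)·Dx^2  (order 2).
h: a_k = 0, 2, 2, -2/3, 1, -9/5, 11/3, -57/7, …
ICs: h(0) = 0, h′(0) = 2.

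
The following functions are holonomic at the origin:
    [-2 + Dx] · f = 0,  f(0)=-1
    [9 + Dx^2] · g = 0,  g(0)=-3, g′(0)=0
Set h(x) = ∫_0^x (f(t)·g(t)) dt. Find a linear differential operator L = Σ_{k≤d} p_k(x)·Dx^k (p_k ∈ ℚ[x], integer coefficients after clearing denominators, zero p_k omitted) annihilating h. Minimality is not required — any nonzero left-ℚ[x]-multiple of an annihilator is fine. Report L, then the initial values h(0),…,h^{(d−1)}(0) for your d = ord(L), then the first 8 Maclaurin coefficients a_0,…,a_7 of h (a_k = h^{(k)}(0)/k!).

f: a_k = -1, -2, -2, -4/3, -2/3, -4/15, -4/45, -8/315, …
g: a_k = -3, 0, 27/2, 0, -81/8, 0, 243/80, 0, …
L₀ := L_f ⊗_s L_g (sym. prod.), ord ≤ 2.
Integrate: L := L₀·Dx.
L = 13·Dx - 4·Dx^2 + Dx^3  (order 3).
h: a_k = 0, 3, 3, -5/2, -23/4, -119/40, 61/120, 407/336, …
ICs: h(0) = 0, h′(0) = 3, h′′(0) = 6.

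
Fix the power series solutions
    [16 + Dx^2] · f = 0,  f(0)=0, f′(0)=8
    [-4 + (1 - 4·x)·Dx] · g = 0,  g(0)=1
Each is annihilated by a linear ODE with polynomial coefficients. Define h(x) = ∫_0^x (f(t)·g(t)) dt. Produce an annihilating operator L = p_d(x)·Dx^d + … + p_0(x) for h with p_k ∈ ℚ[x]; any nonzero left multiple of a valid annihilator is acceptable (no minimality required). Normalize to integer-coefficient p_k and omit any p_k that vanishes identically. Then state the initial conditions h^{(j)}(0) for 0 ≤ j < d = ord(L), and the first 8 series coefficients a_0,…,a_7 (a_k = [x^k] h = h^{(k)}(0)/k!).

L = (-16 + 64·x)·Dx + 8·Dx^2 + (-1 + 4·x)·Dx^3  (order 3).
h: a_k = 0, 0, 4, 32/3, 80/3, 256/3, 12928/45, 103424/105, …
ICs: h(0) = 0, h′(0) = 0, h′′(0) = 8.

f: a_k = 0, 8, 0, -64/3, 0, 256/15, 0, -2048/315, …
g: a_k = 1, 4, 16, 64, 256, 1024, 4096, 16384, …
Sym-product of L_f,L_g gives L₀ (≤ ord 2).
h=∫h₀ ⇒ L = L₀·Dx.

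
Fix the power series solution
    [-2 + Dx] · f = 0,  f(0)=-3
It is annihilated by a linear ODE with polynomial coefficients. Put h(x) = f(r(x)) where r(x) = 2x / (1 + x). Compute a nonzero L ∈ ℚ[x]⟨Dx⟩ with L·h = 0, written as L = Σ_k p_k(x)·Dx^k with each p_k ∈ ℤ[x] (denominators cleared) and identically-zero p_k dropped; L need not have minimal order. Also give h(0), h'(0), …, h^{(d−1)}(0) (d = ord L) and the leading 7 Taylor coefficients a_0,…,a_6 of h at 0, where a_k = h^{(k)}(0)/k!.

f: a_k = -3, -6, -6, -4, -2, -4/5, -4/15, …
L₀ from L_f via x↦r, Dx↦r'^{-1}Dx.
L = -4 + (1 + 2·x + x^2)·Dx  (order 1).
h: a_k = -3, -12, -12, 4, 4, -28/5, 44/15, …
ICs: h(0) = -3.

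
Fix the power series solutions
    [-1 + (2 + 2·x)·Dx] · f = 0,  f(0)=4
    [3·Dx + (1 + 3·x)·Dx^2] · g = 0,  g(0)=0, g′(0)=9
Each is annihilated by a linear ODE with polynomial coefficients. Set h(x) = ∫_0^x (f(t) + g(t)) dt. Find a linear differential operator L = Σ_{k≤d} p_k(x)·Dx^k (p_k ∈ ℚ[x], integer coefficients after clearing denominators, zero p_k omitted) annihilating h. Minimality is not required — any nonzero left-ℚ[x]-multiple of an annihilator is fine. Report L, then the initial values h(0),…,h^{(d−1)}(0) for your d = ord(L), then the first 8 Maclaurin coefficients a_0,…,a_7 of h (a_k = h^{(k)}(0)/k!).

L = (27 + 9·x)·Dx^2 + (69 + 126·x + 45·x^2)·Dx^3 + (10 + 46·x + 54·x^2 + 18·x^3)·Dx^4  (order 4).
h: a_k = 0, 4, 11/2, -14/3, 109/16, -1949/160, 46691/1920, -93333/1792, …
ICs: h(0) = 0, h′(0) = 4, h′′(0) = 11, h′′′(0) = -28.

f: a_k = 4, 2, -1/2, 1/4, -5/32, 7/64, -21/256, 33/512, …
g: a_k = 0, 9, -27/2, 27, -243/4, 729/5, -729/2, 6561/7, …
f+g: L₀ = lclm(L_f,L_g), ord ≤ 1+2.
h=∫₀ˣh₀: take L = L₀·Dx.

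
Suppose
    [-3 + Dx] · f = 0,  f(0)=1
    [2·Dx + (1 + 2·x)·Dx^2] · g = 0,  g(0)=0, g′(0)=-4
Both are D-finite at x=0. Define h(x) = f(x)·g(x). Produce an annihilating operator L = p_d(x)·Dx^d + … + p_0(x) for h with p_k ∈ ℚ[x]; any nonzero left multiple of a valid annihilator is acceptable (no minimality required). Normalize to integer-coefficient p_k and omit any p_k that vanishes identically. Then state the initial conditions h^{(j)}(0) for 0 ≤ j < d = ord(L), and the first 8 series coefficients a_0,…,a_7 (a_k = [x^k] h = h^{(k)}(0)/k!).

L = (3 + 18·x) + (-4 - 12·x)·Dx + (1 + 2·x)·Dx^2  (order 2).
h: a_k = 0, -4, -8, -34/3, -8, -83/10, 1/3, -1137/140, …
ICs: h(0) = 0, h′(0) = -4.

f: a_k = 1, 3, 9/2, 9/2, 27/8, 81/40, 81/80, 243/560, …
g: a_k = 0, -4, 4, -16/3, 8, -64/5, 64/3, -256/7, …
f·g: L₀ = L_f ⊗_s L_g, ord ≤ 1·2.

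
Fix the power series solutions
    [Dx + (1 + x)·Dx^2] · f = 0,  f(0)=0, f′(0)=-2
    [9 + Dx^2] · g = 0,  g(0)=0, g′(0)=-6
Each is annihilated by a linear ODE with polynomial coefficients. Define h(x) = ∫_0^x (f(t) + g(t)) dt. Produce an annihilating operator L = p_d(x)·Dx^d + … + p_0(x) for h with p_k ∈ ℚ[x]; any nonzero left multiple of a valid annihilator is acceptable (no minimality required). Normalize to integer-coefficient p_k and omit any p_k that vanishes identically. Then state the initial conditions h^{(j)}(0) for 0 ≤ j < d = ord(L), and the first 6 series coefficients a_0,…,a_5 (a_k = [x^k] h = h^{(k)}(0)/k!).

L = (135 + 162·x + 81·x^2)·Dx^2 + (99 + 261·x + 243·x^2 + 81·x^3)·Dx^3 + (15 + 18·x + 9·x^2)·Dx^4 + (11 + 29·x + 27·x^2 + 9·x^3)·Dx^5  (order 5).
h: a_k = 0, 0, -4, 1/3, 25/12, 1/10, …
ICs: h(0) = 0, h′(0) = 0, h′′(0) = -8, h′′′(0) = 2, h′′′′(0) = 50.

f: a_k = 0, -2, 1, -2/3, 1/2, -2/5, …
g: a_k = 0, -6, 0, 9, 0, -81/20, …
h₀=f+g: left-lcm gives L₀, ord ≤ 4.
h=∫₀ˣh₀: take L = L₀·Dx.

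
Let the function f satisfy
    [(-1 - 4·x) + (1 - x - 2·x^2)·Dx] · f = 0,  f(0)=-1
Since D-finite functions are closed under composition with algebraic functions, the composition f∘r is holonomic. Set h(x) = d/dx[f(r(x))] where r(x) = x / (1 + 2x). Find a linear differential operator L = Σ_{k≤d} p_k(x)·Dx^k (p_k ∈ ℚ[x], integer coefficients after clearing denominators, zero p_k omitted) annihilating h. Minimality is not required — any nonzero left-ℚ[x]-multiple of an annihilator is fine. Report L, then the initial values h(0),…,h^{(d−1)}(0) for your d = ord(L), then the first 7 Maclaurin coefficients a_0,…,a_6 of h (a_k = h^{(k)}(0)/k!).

L = 2 + (-1 - 11·x - 36·x^2 - 36·x^3)·Dx  (order 1).
h: a_k = -1, -2, 9, -36, 135, -486, 1701, …
ICs: h(0) = -1.

f: a_k = -1, -1, -3, -5, -11, -21, -43, …
L₀ from L_f via x↦r, Dx↦r'^{-1}Dx.
Derive L from L₀ (diff closure).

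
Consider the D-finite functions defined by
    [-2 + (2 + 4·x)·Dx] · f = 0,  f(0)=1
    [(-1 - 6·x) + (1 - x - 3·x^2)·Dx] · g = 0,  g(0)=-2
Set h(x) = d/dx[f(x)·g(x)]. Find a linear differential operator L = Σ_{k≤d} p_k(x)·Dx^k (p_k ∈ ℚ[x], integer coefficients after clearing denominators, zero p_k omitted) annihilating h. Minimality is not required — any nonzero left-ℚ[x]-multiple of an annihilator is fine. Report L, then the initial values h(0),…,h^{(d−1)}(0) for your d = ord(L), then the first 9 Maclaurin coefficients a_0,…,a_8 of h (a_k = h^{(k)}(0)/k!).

L = (9 + 66·x + 165·x^2 + 210·x^3 + 135·x^4) + (-2 - 9·x - 6·x^2 + 38·x^3 + 87·x^4 + 54·x^5)·Dx  (order 1).
h: a_k = -4, -18, -66, -191, -1155/2, -6147/4, -16989/4, -87579/8, -921555/32, …
ICs: h(0) = -4.

f: a_k = 1, 1, -1/2, 1/2, -5/8, 7/8, -21/16, 33/16, -429/128, …
g: a_k = -2, -2, -8, -14, -38, -80, -194, -434, -1016, …
L₀ := L_f ⊗_s L_g (sym. prod.), ord ≤ 1.
h₀' ⇒ L via d/dx closure of L₀.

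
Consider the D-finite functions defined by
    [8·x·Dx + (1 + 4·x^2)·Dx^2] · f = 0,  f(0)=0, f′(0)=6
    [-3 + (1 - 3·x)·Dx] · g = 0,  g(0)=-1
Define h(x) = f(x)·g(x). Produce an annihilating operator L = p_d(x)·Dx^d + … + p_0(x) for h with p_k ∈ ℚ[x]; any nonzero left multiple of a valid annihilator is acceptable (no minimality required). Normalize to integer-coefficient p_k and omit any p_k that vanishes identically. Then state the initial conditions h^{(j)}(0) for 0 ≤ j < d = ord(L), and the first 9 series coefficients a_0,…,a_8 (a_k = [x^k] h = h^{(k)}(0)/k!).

f: a_k = 0, 6, 0, -8, 0, 96/5, 0, -384/7, 0, …
g: a_k = -1, -3, -9, -27, -81, -243, -729, -2187, -6561, …
Sym-product of L_f,L_g gives L₀ (≤ ord 2).
L = 24·x + (6 - 8·x + 48·x^2)·Dx + (-1 + 3·x - 4·x^2 + 12·x^3)·Dx^2  (order 2).
h: a_k = 0, -6, -18, -46, -138, -2166/5, -6498/5, -134538/35, -403614/35, …
ICs: h(0) = 0, h′(0) = -6.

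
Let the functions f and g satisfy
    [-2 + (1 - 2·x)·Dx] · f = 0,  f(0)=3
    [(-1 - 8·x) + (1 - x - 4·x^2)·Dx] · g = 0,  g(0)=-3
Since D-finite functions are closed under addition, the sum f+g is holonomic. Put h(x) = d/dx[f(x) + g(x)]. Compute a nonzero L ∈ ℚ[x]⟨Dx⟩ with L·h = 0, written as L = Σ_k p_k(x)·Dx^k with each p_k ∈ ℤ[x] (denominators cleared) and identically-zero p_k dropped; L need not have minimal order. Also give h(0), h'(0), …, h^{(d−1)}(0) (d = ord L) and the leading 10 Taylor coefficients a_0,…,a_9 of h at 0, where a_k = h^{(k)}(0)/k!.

L = (12 - 576·x + 1152·x^2 - 3072·x^3 + 1536·x^4) + (15 + 60·x - 288·x^2 + 1152·x^3 - 2880·x^4 + 1536·x^5)·Dx + (-3 + 21·x - 78·x^2 + 128·x^3 + 96·x^4 - 448·x^5 + 256·x^6)·Dx^2  (order 2).
h: a_k = 3, -6, -9, -156, -495, -2106, -6573, -21816, -65259, -196950, …
ICs: h(0) = 3, h′(0) = -6.

f: a_k = 3, 6, 12, 24, 48, 96, 192, 384, 768, 1536, …
g: a_k = -3, -3, -15, -27, -87, -195, -543, -1323, -3495, -8787, …
h₀=f+g: left-lcm gives L₀, ord ≤ 2.
h₀' ⇒ L via d/dx closure of L₀.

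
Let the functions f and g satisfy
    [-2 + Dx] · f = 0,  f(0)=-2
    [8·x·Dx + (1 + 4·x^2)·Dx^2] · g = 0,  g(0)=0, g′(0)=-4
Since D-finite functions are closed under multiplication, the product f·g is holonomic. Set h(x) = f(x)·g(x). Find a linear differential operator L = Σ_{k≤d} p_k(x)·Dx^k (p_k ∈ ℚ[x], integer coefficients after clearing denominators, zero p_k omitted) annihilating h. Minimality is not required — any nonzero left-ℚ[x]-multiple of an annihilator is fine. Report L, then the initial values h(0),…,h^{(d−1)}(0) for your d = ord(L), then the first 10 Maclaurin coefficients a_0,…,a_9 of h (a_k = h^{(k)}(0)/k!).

f: a_k = -2, -4, -4, -8/3, -4/3, -8/15, -8/45, -16/315, -4/315, -8/2835, …
g: a_k = 0, -4, 0, 16/3, 0, -64/5, 0, 256/7, 0, -1024/9, …
Sym-product of L_f,L_g gives L₀ (≤ ord 2).
L = (4 - 16·x + 16·x^2) + (-4 + 8·x - 16·x^2)·Dx + (1 + 4·x^2)·Dx^2  (order 2).
h: a_k = 0, 8, 16, 16/3, -32/3, 48/5, 352/9, -992/35, -7232/63, 18416/189, …
ICs: h(0) = 0, h′(0) = 8.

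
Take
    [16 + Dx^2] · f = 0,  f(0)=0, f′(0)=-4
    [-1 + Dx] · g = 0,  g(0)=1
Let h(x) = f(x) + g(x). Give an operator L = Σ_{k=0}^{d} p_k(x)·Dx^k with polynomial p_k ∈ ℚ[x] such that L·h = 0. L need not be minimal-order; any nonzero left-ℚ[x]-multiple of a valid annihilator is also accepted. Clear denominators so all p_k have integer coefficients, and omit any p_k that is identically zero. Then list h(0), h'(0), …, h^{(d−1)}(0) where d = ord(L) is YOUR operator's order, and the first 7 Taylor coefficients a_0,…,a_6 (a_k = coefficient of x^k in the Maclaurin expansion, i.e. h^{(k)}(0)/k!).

f: a_k = 0, -4, 0, 32/3, 0, -128/15, 0, …
g: a_k = 1, 1, 1/2, 1/6, 1/24, 1/120, 1/720, …
Sum ⇒ L₀ = lclm(L_f,L_g) in ℚ(x)⟨Dx⟩.
L = -16 + 16·Dx - Dx^2 + Dx^3  (order 3).
h: a_k = 1, -3, 1/2, 65/6, 1/24, -341/40, 1/720, …
ICs: h(0) = 1, h′(0) = -3, h′′(0) = 1.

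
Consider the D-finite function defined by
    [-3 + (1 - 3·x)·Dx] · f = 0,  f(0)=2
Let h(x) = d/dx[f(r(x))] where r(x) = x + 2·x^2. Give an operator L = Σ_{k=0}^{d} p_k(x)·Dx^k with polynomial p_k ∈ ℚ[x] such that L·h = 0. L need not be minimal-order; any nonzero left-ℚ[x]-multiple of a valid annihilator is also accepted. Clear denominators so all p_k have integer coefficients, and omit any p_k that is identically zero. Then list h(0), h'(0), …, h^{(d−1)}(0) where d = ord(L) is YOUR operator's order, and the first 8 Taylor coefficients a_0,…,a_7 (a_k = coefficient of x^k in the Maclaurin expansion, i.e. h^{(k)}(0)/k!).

f: a_k = 2, 6, 18, 54, 162, 486, 1458, 4374, …
f∘r: x↦r, Dx↦Dx/r' in L_f ⇒ L₀.
h=h₀': d/dx-closure on L₀ ⇒ L.
L = (10 + 36·x + 72·x^2) + (-1 - x + 18·x^2 + 24·x^3)·Dx  (order 1).
h: a_k = 6, 60, 378, 2232, 12150, 63828, 325458, 1626480, …
ICs: h(0) = 6.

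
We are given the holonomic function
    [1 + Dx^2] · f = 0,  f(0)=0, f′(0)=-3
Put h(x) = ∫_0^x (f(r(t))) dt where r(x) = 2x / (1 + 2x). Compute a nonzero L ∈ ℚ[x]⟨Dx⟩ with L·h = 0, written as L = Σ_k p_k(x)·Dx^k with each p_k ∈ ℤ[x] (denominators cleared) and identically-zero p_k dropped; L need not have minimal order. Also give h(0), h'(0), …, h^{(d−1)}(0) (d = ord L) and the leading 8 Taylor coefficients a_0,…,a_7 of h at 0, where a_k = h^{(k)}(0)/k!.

f: a_k = 0, -3, 0, 1/2, 0, -1/40, 0, 1/1680, …
f∘r: x↦r, Dx↦Dx/r' in L_f ⇒ L₀.
h=∫h₀ ⇒ L = L₀·Dx.
L = 4·Dx + (4 + 24·x + 48·x^2 + 32·x^3)·Dx^2 + (1 + 8·x + 24·x^2 + 32·x^3 + 16·x^4)·Dx^3  (order 3).
h: a_k = 0, 0, -3, 4, -5, 24/5, -2/15, -120/7, …
ICs: h(0) = 0, h′(0) = 0, h′′(0) = -6.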